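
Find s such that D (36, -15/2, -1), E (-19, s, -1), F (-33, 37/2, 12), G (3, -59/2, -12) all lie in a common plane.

-15/2

Normal to plane DFG: n = (0, -1188, 2376); plane equation n·P = 6534.
Requiring n·E = 6534: (-1188)s + (-2376) = 6534.
So s = -15/2.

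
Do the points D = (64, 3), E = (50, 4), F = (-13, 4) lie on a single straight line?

No

DE = (-14, 1), DF = (-77, 1).
If collinear, DF would be a scalar multiple of DE. But (-14)·(1) ≠ (1)·(-77) (difference 63), so they are not parallel; the points are not collinear.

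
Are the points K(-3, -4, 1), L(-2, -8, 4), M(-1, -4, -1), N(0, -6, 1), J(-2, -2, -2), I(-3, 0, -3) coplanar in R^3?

The plane through K, L, M has normal n = KL × KM = (8, 8, 8) and equation n·P = -48.
Checking the remaining points: n·N = -40, n·J = -48, n·I = -48.
Since n·N = -40 ≠ -48, N is off the plane and the points are not all coplanar.

No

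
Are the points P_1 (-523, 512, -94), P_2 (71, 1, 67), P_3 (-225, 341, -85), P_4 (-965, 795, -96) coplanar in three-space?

No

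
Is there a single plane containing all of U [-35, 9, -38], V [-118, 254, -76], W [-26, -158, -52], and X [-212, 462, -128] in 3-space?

Yes

A normal to the plane through U, V, W is n = UV × UW = (-9776, -1504, 11656).
The plane has equation n·P = -114304. For X: n·X = -114304.
Equal, so X lies in the plane and all four are coplanar.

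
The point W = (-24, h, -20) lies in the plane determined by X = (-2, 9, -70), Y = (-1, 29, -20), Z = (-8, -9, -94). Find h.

-6

The plane through X, Y, Z has equation 420x − 276y + 102z = -10464.
Substituting W: (-276)h + (-12120) = -10464, so h = -6.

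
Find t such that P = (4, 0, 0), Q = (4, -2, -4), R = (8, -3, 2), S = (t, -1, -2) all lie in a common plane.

4

Normal to plane PQR: n = (-16, -16, 8); plane equation n·X = -64.
Requiring n·S = -64: (-16)t + (0) = -64.
So t = 4.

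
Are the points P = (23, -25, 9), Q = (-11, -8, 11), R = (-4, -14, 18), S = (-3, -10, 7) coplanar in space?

No

With P as base: PQ = (-34, 17, 2), PR = (-27, 11, 9), PS = (-26, 15, -2).
PR × PS = (-157, -288, -119).
PQ · (PR × PS) = 204.
Since 204 ≠ 0, the four points are not coplanar.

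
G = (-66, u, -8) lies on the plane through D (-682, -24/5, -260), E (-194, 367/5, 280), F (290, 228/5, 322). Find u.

11/5

A normal to the plane is n = DE × DF = (91482/5, 240864, -257076/5).
G lies in the plane iff n · DG = 0.
This gives (240864)u + (-2649504/5) = 0, so u = 11/5.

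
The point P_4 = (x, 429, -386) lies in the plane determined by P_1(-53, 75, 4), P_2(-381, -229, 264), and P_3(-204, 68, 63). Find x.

The plane through P_1, P_2, P_3 has equation −16116x − 19908y − 43608z = -813384.
Substituting P_4: (-16116)x + (8292156) = -813384, so x = 565.

565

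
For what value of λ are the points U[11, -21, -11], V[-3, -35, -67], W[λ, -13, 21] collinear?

Direction UV = (-14, -14, -56). From the y-coordinate of W, the parameter along the line is τ = (-13 − (-21))/(-14) = -4/7.
Then λ = 11 + (-4/7)·(-14) = 19.

19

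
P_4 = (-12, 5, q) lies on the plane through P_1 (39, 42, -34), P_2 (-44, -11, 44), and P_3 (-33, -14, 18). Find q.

A normal to the plane is n = P_1P_2 × P_1P_3 = (1612, -1300, 832).
P_4 lies in the plane iff n · P_1P_4 = 0.
This gives (832)q + (-5824) = 0, so q = 7.

7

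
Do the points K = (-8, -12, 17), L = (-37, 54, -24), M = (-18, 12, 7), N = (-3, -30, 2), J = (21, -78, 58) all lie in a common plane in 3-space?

Yes

The plane through K, L, M has normal n = KL × KM = (324, 120, -36) and equation n·P = -4644.
Checking the remaining points: n·N = -4644, n·J = -4644.
All equal -4644, so all 5 points lie in one plane.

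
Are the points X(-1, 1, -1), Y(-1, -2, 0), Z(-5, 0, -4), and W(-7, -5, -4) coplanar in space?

Yes

The four points are coplanar iff the 3×3 determinant with rows XY, XZ, XW is zero.
Rows: (0, -3, 1), (-4, -1, -3), (-6, -6, -3).
Expanding along the first row: (0)(-15) − (-3)(-6) + (1)(18) = 0.
Zero determinant ⇒ coplanar.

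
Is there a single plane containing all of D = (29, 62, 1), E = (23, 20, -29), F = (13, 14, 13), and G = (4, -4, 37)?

No

With D as base: DE = (-6, -42, -30), DF = (-16, -48, 12), DG = (-25, -66, 36).
DF × DG = (-936, 276, -144).
DE · (DF × DG) = -1656.
Since -1656 ≠ 0, the four points are not coplanar.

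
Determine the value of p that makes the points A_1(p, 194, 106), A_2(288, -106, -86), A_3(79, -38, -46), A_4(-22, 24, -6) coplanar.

The points are coplanar iff A_1A_2 · (A_1A_3 × A_1A_4) = 0.
Expanding, this is linear in p: (-240)p + (-57600) = 0.
So p = -240.

-240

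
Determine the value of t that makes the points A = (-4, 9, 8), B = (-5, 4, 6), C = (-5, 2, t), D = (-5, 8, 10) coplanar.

Normal to plane ABD: n = (-12, 4, -4); plane equation n·P = 52.
Requiring n·C = 52: (-4)t + (68) = 52.
So t = 4.

4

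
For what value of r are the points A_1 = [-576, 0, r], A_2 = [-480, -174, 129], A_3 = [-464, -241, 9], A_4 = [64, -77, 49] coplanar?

The points are coplanar iff A_1A_2 · (A_1A_3 × A_1A_4) = 0.
Expanding, this is linear in r: (-38000)r + (17670000) = 0.
So r = 465.

465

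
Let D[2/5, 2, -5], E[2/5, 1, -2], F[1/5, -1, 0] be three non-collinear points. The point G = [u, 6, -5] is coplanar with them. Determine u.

A normal to the plane is n = DE × DF = (4, -3/5, -1/5).
G lies in the plane iff n · DG = 0.
This gives (4)u + (-4) = 0, so u = 1.

1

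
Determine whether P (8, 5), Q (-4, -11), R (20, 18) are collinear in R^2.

No

PQ = (-12, -16), PR = (12, 13).
Twice the signed area of △PQR is (-12)(13) − (-16)(12) = 36.
The area is nonzero, so the three points are not collinear.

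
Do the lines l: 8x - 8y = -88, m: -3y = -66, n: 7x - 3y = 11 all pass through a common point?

Yes

Intersecting l and m: solving the 2×2 system gives (x, y) = (11, 22).
Substitute into n: (7)(11) + (-3)(22) = 11.
This equals 11, so (11, 22) lies on all three lines and they are concurrent.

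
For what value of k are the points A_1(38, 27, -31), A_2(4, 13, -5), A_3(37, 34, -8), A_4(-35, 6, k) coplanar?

52

Normal to plane A_1A_2A_3: n = (-504, 756, -252); plane equation n·P = 9072.
Requiring n·A_4 = 9072: (-252)k + (22176) = 9072.
So k = 52.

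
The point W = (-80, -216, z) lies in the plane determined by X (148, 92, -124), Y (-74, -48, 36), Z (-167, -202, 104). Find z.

42

The plane through X, Y, Z has equation 15120x + 216y + 21168z = -367200.
Substituting W: (21168)z + (-1256256) = -367200, so z = 42.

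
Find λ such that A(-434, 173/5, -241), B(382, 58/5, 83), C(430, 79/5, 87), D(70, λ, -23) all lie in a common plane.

The points are coplanar iff AB · (AC × AD) = 0.
Expanding, this is linear in λ: (12288)λ + (-847872/5) = 0.
So λ = 69/5.

69/5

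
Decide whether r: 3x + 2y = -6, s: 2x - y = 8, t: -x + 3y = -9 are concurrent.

No

Intersecting r and s: solving the 2×2 system gives (x, y) = (10/7, -36/7).
Substitute into t: (-1)(10/7) + (3)(-36/7) = -118/7.
But t requires -9 ≠ -118/7, so the three lines have no common point.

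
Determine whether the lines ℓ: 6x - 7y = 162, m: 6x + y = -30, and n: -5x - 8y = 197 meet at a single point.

Lines aᵢx + bᵢy = cᵢ with pairwise distinct directions are concurrent exactly when det[aᵢ bᵢ cᵢ] = 0.
Here the determinant is 0.
It vanishes, so the lines are concurrent at (-1, -24).

Yes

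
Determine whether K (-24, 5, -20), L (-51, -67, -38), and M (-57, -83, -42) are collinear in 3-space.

KL = (-27, -72, -18), KM = (-33, -88, -22).
Each component of KM is 11/9 times the corresponding component of KL, so KM = 11/9·KL and the points are collinear.

Yes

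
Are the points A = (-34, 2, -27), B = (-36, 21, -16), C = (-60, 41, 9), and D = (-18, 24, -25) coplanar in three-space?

No

The four points are coplanar iff the 3×3 determinant with rows AB, AC, AD is zero.
Rows: (-2, 19, 11), (-26, 39, 36), (16, 22, 2).
Expanding along the first row: (-2)(-714) − (19)(-628) + (11)(-1196) = 204.
Nonzero ⇒ not coplanar.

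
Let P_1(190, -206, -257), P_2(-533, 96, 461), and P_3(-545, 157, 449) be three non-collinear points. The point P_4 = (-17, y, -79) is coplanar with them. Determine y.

-55

Coplanarity requires P_1P_2 · (P_1P_3 × P_1P_4) = 0.
P_1P_2 = (-723, 302, 718), P_1P_3 = (-735, 363, 706); the triple product is linear in y with coefficient -17292 and constant term -951060.
Setting it to zero: y = -55.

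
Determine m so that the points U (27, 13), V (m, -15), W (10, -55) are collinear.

20

Collinearity: (V − U) must be parallel to (W − U) = (-17, -68).
Cross-multiplying the components: (m − 27)·(-68) = (-28)·(-17).
Solving gives m = 20.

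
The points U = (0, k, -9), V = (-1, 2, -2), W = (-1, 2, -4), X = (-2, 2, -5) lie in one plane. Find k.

2

The points are coplanar iff UV · (UW × UX) = 0.
Expanding, this is linear in k: (-2)k + (4) = 0.
So k = 2.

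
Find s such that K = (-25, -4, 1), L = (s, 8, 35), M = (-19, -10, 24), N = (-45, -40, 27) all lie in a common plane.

Normal to plane KMN: n = (672, -616, -336); plane equation n·P = -14672.
Requiring n·L = -14672: (672)s + (-16688) = -14672.
So s = 3.

3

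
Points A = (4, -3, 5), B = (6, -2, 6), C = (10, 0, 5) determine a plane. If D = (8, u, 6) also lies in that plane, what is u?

Coplanarity requires AB · (AC × AD) = 0.
AB = (2, 1, 1), AC = (6, 3, 0); the triple product is linear in u with coefficient 6 and constant term 6.
Setting it to zero: u = -1.

-1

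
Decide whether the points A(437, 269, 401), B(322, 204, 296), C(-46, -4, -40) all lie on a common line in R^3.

AB = (-115, -65, -105), AC = (-483, -273, -441).
Each component of AC is 21/5 times the corresponding component of AB, so AC = 21/5·AB and the points are collinear.

Yes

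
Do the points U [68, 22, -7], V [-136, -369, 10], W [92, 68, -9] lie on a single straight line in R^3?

Yes

UV = (-204, -391, 17), UW = (24, 46, -2).
Each component of UW is -2/17 times the corresponding component of UV, so UW = -2/17·UV and the points are collinear.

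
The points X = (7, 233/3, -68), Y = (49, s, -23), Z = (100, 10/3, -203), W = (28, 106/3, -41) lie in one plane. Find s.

-3

Normal to plane XZW: n = (-7722, -5346, -2376); plane equation n·P = -307692.
Requiring n·Y = -307692: (-5346)s + (-323730) = -307692.
So s = -3.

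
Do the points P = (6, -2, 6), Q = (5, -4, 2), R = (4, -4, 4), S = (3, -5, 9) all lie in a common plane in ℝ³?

The four points are coplanar iff the 3×3 determinant with rows PQ, PR, PS is zero.
Rows: (-1, -2, -4), (-2, -2, -2), (-3, -3, 3).
Expanding along the first row: (-1)(-12) − (-2)(-12) + (-4)(0) = -12.
Nonzero ⇒ not coplanar.

No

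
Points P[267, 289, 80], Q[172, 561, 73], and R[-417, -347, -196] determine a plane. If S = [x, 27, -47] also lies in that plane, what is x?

-56

Coplanarity requires PQ · (PR × PS) = 0.
PQ = (-95, 272, -7), PR = (-684, -636, -276); the triple product is linear in x with coefficient -79524 and constant term -4453344.
Setting it to zero: x = -56.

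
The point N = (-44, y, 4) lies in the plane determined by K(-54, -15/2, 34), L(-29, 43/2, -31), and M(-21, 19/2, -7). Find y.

The plane through K, L, M has equation −84x − 1120y − 532z = -5152.
Substituting N: (-1120)y + (1568) = -5152, so y = 6.

6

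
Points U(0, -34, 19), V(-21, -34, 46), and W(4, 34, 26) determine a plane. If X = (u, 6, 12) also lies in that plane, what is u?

11

A normal to the plane is n = UV × UW = (-1836, 255, -1428).
X lies in the plane iff n · UX = 0.
This gives (-1836)u + (20196) = 0, so u = 11.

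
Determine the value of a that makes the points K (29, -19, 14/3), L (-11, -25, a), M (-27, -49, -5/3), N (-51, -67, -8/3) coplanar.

Normal to plane KMN: n = (-84, 96, 288); plane equation n·P = -2916.
Requiring n·L = -2916: (288)a + (-1476) = -2916.
So a = -5.

-5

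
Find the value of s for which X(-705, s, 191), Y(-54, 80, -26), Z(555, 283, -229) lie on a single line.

-137

Direction YZ = (609, 203, -203). From the x-coordinate of X, the parameter along the line is τ = (-705 − (-54))/609 = -31/29.
Then s = 80 + (-31/29)·(203) = -137.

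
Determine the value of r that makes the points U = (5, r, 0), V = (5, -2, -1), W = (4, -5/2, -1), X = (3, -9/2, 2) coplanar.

The points are coplanar iff UV · (UW × UX) = 0.
Expanding, this is linear in r: (-3)r + (-15/2) = 0.
So r = -5/2.

-5/2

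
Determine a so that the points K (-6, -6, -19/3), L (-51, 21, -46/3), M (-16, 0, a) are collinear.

Direction KL = (-45, 27, -9). From the x-coordinate of M, the parameter along the line is τ = (-16 − (-6))/(-45) = 2/9.
Then a = (-19/3) + 2/9·(-9) = -25/3.

-25/3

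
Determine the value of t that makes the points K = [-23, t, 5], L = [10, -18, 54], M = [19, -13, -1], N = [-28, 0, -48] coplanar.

Coplanarity ⇔ det[KL; KM; KN] = 0.
Expanding, this is linear in t: (-3008)t + (-21056) = 0.
So t = -7.

-7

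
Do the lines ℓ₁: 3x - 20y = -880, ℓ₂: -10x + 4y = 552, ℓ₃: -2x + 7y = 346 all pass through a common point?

Yes

Intersecting ℓ₁ and ℓ₂: solving the 2×2 system gives (x, y) = (-40, 38).
Substitute into ℓ₃: (-2)(-40) + (7)(38) = 346.
This equals 346, so (-40, 38) lies on all three lines and they are concurrent.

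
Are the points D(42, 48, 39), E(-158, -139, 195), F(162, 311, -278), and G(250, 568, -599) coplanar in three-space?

No

With D as base: DE = (-200, -187, 156), DF = (120, 263, -317), DG = (208, 520, -638).
DF × DG = (-2954, 10624, 7696).
DE · (DF × DG) = -195312.
Since -195312 ≠ 0, the four points are not coplanar.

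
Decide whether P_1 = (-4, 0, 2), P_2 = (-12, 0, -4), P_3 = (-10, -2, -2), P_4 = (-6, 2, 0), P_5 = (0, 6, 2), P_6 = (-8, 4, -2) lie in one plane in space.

The plane through P_1, P_2, P_3 has normal n = P_1P_2 × P_1P_3 = (-12, 4, 16) and equation n·P = 80.
Checking the remaining points: n·P_4 = 80, n·P_5 = 56, n·P_6 = 80.
Since n·P_5 = 56 ≠ 80, P_5 is off the plane and the points are not all coplanar.

No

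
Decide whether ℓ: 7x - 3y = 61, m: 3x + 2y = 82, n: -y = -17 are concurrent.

The three lines meet at one point iff the augmented coefficient matrix [aᵢ bᵢ cᵢ] has rank < 3, i.e. its determinant vanishes.
Here the determinant is 0.
It vanishes, so the lines are concurrent at (16, 17).

Yes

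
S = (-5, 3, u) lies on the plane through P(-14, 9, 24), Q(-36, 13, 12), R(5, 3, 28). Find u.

18

Coplanarity requires PQ · (PR × PS) = 0.
PQ = (-22, 4, -12), PR = (19, -6, 4); the triple product is linear in u with coefficient 56 and constant term -1008.
Setting it to zero: u = 18.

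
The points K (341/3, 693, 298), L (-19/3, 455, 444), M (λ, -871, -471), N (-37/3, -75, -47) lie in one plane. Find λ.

-365/3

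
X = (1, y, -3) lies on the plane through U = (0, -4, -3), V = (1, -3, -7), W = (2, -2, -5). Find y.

-3

A normal to the plane is n = UV × UW = (6, -6, 0).
X lies in the plane iff n · UX = 0.
This gives (-6)y + (-18) = 0, so y = -3.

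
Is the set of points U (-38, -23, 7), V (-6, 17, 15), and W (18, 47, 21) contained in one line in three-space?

UV = (32, 40, 8), UW = (56, 70, 14).
Each component of UW is 7/4 times the corresponding component of UV, so UW = 7/4·UV and the points are collinear.

Yes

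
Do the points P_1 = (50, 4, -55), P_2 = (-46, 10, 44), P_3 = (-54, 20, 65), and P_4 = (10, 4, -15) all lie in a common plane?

No

The four points are coplanar iff the 3×3 determinant with rows P_1P_2, P_1P_3, P_1P_4 is zero.
Rows: (-96, 6, 99), (-104, 16, 120), (-40, 0, 40).
Expanding along the first row: (-96)(640) − (6)(640) + (99)(640) = -1920.
Nonzero ⇒ not coplanar.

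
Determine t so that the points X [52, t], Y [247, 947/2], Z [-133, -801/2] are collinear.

The three points are collinear iff det[XY; XZ] = 0.
This determinant is linear in t: (-380)t + (9500) = 0, so t = 25.

25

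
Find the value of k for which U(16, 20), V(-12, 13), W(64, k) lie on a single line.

32

The three points are collinear iff det[UV; UW] = 0.
This determinant is linear in k: (-28)k + (896) = 0, so k = 32.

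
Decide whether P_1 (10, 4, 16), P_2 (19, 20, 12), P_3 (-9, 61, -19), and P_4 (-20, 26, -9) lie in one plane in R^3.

No

A normal to the plane through P_1, P_2, P_3 is n = P_1P_2 × P_1P_3 = (-332, 391, 817).
The plane has equation n·P = 11316. For P_4: n·P_4 = 9453.
9453 ≠ 11316, so P_4 is off the plane.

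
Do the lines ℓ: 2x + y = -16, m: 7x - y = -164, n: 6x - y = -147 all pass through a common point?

No

Intersecting ℓ and m: solving the 2×2 system gives (x, y) = (-20, 24).
Substitute into n: (6)(-20) + (-1)(24) = -144.
But n requires -147 ≠ -144, so the three lines have no common point.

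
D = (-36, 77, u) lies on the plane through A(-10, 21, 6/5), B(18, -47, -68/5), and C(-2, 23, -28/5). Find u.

Coplanarity requires AB · (AC × AD) = 0.
AB = (28, -68, -74/5), AC = (8, 2, -34/5); the triple product is linear in u with coefficient 600 and constant term -9480.
Setting it to zero: u = 79/5.

79/5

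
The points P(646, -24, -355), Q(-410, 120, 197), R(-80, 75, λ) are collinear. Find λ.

49/2

Collinearity requires PQ × PR = 0; each component is linear in λ.
The x-component gives (144)λ + (-3528) = 0, so λ = 49/2.
The remaining components then also vanish.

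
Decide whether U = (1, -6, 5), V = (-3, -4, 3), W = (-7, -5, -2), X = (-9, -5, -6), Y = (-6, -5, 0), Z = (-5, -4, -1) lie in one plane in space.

The plane through U, V, W has normal n = UV × UW = (-12, -12, 12) and equation n·P = 120.
Checking the remaining points: n·X = 96, n·Y = 132, n·Z = 96.
Since n·X = 96 ≠ 120, X is off the plane and the points are not all coplanar.

No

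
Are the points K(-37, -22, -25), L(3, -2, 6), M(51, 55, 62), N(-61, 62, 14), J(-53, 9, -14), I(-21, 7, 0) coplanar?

No

The plane through K, L, M has normal n = KL × KM = (-647, -752, 1320) and equation n·P = 7483.
Checking the remaining points: n·N = 11323, n·J = 9043, n·I = 8323.
Since n·N = 11323 ≠ 7483, N is off the plane and the points are not all coplanar.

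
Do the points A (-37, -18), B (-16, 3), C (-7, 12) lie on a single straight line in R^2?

Yes

AB = (21, 21), AC = (30, 30).
det[AB; AC] = (21)(30) − (21)(30) = 0.
The determinant is zero, so the points are collinear.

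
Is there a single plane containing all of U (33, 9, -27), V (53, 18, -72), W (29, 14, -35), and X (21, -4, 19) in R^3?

Yes

With U as base: UV = (20, 9, -45), UW = (-4, 5, -8), UX = (-12, -13, 46).
UW × UX = (126, 280, 112).
UV · (UW × UX) = 0.
The scalar triple product vanishes, so the four points are coplanar.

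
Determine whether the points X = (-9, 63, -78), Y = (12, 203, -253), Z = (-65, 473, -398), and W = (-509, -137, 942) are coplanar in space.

With X as base: XY = (21, 140, -175), XZ = (-56, 410, -320), XW = (-500, -200, 1020).
XZ × XW = (354200, 217120, 216200).
XY · (XZ × XW) = 0.
The scalar triple product vanishes, so the four points are coplanar.

Yes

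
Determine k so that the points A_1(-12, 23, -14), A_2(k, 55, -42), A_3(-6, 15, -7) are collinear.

-36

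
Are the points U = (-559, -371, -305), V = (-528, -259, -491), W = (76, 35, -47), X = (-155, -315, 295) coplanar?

Yes

A normal to the plane through U, V, W is n = UV × UW = (104412, -126108, -58534).
The plane has equation n·P = 6272630. For X: n·X = 6272630.
Equal, so X lies in the plane and all four are coplanar.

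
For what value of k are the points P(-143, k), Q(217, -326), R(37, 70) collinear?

Collinearity: (P − Q) must be parallel to (R − Q) = (-180, 396).
Cross-multiplying the components: (k − (-326))·(-180) = (-360)·(396).
Solving gives k = 466.

466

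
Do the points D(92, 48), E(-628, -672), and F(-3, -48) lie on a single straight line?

No

DE = (-720, -720), DF = (-95, -96).
Twice the signed area of △DEF is (-720)(-96) − (-720)(-95) = 720.
The area is nonzero, so the three points are not collinear.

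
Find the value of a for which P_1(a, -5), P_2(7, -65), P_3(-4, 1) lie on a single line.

-3

Collinearity: (P_1 − P_2) must be parallel to (P_3 − P_2) = (-11, 66).
Cross-multiplying the components: (a − 7)·(66) = (60)·(-11).
Solving gives a = -3.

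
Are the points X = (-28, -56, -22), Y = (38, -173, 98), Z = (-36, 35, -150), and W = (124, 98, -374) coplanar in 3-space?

No

With X as base: XY = (66, -117, 120), XZ = (-8, 91, -128), XW = (152, 154, -352).
XZ × XW = (-12320, -22272, -15064).
XY · (XZ × XW) = -14976.
Since -14976 ≠ 0, the four points are not coplanar.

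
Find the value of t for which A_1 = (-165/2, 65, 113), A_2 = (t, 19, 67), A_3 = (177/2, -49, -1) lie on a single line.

-27/2

Collinearity requires A_1A_2 × A_1A_3 = 0; each component is linear in t.
The y-component gives (114)t + (1539) = 0, so t = -27/2.
The remaining components then also vanish.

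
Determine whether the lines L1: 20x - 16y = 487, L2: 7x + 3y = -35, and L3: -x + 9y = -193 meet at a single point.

Lines aᵢx + bᵢy = cᵢ with pairwise distinct directions are concurrent exactly when det[aᵢ bᵢ cᵢ] = 0.
Here the determinant is 4686.
Nonzero, so no common point exists.

No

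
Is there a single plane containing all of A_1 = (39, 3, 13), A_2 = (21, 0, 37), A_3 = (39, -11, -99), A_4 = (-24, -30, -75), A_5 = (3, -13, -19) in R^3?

The plane through A_1, A_2, A_3 has normal n = A_1A_2 × A_1A_3 = (672, -2016, 252) and equation n·P = 23436.
Checking the remaining points: n·A_4 = 25452, n·A_5 = 23436.
Since n·A_4 = 25452 ≠ 23436, A_4 is off the plane and the points are not all coplanar.

No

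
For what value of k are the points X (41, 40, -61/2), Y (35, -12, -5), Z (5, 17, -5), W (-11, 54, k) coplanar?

-29/2

Coplanarity ⇔ det[XY; XZ; XW] = 0.
Expanding, this is linear in k: (-1734)k + (-25143) = 0.
So k = -29/2.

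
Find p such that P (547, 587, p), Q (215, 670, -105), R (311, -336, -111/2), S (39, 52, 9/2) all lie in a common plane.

Coplanarity ⇔ det[PQ; PR; PS] = 0.
Expanding, this is linear in p: (236384)p + (49640640) = 0.
So p = -210.

-210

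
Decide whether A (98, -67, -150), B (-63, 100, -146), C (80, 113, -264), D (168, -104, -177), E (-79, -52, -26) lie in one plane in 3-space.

Yes

The plane through A, B, C has normal n = AB × AC = (-19758, -18426, -25974) and equation n·P = 3194358.
Checking the remaining points: n·D = 3194358, n·E = 3194358.
All equal 3194358, so all 5 points lie in one plane.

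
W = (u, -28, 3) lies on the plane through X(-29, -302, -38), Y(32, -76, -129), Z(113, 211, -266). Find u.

20

A normal to the plane is n = XY × XZ = (-4845, 986, -799).
W lies in the plane iff n · XW = 0.
This gives (-4845)u + (96900) = 0, so u = 20.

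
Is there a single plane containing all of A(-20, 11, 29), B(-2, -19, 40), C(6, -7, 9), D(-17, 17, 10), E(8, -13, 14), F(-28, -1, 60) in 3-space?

No

The plane through A, B, C has normal n = AB × AC = (798, 646, 456) and equation n·P = 4370.
Checking the remaining points: n·D = 1976, n·E = 4370, n·F = 4370.
Since n·D = 1976 ≠ 4370, D is off the plane and the points are not all coplanar.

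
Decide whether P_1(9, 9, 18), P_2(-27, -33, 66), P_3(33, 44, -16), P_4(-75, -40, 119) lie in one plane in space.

The four points are coplanar iff the 3×3 determinant with rows P_1P_2, P_1P_3, P_1P_4 is zero.
Rows: (-36, -42, 48), (24, 35, -34), (-84, -49, 101).
Expanding along the first row: (-36)(1869) − (-42)(-432) + (48)(1764) = -756.
Nonzero ⇒ not coplanar.

No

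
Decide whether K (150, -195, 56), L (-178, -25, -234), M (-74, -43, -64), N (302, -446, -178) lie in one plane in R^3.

No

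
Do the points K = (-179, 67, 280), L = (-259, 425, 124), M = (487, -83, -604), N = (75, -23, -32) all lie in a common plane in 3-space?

With K as base: KL = (-80, 358, -156), KM = (666, -150, -884), KN = (254, -90, -312).
KM × KN = (-32760, -16744, -21840).
KL · (KM × KN) = 33488.
Since 33488 ≠ 0, the four points are not coplanar.

No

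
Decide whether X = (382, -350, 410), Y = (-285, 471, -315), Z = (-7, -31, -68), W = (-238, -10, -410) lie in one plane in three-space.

Yes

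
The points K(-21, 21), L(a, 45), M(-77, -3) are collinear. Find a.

35

Collinearity: (L − K) must be parallel to (M − K) = (-56, -24).
Cross-multiplying the components: (a − (-21))·(-24) = (24)·(-56).
Solving gives a = 35.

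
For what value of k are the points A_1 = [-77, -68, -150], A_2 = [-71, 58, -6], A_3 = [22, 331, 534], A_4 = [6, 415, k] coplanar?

573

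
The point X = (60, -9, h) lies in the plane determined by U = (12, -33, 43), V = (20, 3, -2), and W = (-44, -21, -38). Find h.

The plane through U, V, W has equation −2376x + 3168y + 2112z = -42240.
Substituting X: (2112)h + (-171072) = -42240, so h = 61.

61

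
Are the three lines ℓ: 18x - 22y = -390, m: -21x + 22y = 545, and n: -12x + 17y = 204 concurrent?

No

Intersecting ℓ and m: solving the 2×2 system gives (x, y) = (-155/3, -270/11).
Substitute into n: (-12)(-155/3) + (17)(-270/11) = 2230/11.
But n requires 204 ≠ 2230/11, so the three lines have no common point.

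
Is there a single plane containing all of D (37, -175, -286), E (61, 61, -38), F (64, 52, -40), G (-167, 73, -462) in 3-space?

Yes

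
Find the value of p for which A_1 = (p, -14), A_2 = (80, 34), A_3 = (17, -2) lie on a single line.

-4

The three points are collinear iff det[A_1A_2; A_1A_3] = 0.
This determinant is linear in p: (36)p + (144) = 0, so p = -4.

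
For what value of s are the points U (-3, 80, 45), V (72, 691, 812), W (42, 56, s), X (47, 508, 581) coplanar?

39

The points are coplanar iff UV · (UW × UX) = 0.
Expanding, this is linear in s: (-1550)s + (60450) = 0.
So s = 39.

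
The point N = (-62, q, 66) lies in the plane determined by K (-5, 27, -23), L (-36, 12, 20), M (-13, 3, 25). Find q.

The plane through K, L, M has equation 312x + 1144y + 624z = 14976.
Substituting N: (1144)q + (21840) = 14976, so q = -6.

-6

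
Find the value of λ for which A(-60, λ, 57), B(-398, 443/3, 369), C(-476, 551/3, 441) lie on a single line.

-25/3

Collinearity requires AB × AC = 0; each component is linear in λ.
The x-component gives (-72)λ + (-600) = 0, so λ = -25/3.
The remaining components then also vanish.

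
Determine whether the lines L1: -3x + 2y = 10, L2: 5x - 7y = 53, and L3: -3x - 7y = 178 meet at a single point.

No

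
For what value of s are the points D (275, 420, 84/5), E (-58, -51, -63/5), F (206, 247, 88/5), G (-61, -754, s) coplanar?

51

The points are coplanar iff DE · (DF × DG) = 0.
Expanding, this is linear in s: (25110)s + (-1280610) = 0.
So s = 51.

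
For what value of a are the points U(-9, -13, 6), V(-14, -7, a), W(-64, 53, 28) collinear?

8

Collinearity requires UV × UW = 0; each component is linear in a.
The x-component gives (-66)a + (528) = 0, so a = 8.
The remaining components then also vanish.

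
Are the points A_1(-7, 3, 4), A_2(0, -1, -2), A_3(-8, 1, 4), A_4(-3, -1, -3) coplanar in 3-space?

With A_1 as base: A_1A_2 = (7, -4, -6), A_1A_3 = (-1, -2, 0), A_1A_4 = (4, -4, -7).
A_1A_3 × A_1A_4 = (14, -7, 12).
A_1A_2 · (A_1A_3 × A_1A_4) = 54.
Since 54 ≠ 0, the four points are not coplanar.

No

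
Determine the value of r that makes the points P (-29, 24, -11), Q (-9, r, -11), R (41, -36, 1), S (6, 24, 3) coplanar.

Coplanarity ⇔ det[PQ; PR; PS] = 0.
Expanding, this is linear in r: (-560)r + (-3360) = 0.
So r = -6.

-6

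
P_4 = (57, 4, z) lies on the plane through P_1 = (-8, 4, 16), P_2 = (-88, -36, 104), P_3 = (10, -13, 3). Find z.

-47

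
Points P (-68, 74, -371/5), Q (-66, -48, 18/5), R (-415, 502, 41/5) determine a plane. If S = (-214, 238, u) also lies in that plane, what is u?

-29

The plane through P, Q, R has equation −(216756/5)x − (135807/5)y − 41478z = 20078028/5.
Substituting S: (-41478)u + (14063718/5) = 20078028/5, so u = -29.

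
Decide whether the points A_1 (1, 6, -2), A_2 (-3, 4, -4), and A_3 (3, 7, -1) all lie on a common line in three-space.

Yes

A_1A_2 = (-4, -2, -2), A_1A_3 = (2, 1, 1).
Each component of A_1A_3 is -1/2 times the corresponding component of A_1A_2, so A_1A_3 = -1/2·A_1A_2 and the points are collinear.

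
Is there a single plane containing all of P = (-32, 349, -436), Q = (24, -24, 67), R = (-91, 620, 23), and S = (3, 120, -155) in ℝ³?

No

With P as base: PQ = (56, -373, 503), PR = (-59, 271, 459), PS = (35, -229, 281).
PR × PS = (181262, 32644, 4026).
PQ · (PR × PS) = -462.
Since -462 ≠ 0, the four points are not coplanar.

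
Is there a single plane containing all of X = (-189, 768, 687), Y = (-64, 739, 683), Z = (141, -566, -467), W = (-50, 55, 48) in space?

With X as base: XY = (125, -29, -4), XZ = (330, -1334, -1154), XW = (139, -713, -639).
XZ × XW = (29624, 50464, -49864).
XY · (XZ × XW) = 2439000.
Since 2439000 ≠ 0, the four points are not coplanar.

No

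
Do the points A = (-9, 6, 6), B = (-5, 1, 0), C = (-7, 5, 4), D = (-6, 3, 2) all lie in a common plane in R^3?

With A as base: AB = (4, -5, -6), AC = (2, -1, -2), AD = (3, -3, -4).
AC × AD = (-2, 2, -3).
AB · (AC × AD) = 0.
The scalar triple product vanishes, so the four points are coplanar.

Yes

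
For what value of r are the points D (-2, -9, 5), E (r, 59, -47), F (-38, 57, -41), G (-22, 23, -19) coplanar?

-46

The points are coplanar iff DE · (DF × DG) = 0.
Expanding, this is linear in r: (-112)r + (-5152) = 0.
So r = -46.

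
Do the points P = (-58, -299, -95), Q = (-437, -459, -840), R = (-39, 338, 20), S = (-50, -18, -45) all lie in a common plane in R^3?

Yes

With P as base: PQ = (-379, -160, -745), PR = (19, 637, 115), PS = (8, 281, 50).
PR × PS = (-465, -30, 243).
PQ · (PR × PS) = 0.
The scalar triple product vanishes, so the four points are coplanar.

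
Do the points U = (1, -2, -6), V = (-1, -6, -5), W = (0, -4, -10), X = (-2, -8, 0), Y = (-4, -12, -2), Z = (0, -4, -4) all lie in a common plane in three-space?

The plane through U, V, W has normal n = UV × UW = (18, -9, 0) and equation n·P = 36.
Checking the remaining points: n·X = 36, n·Y = 36, n·Z = 36.
All equal 36, so all 6 points lie in one plane.

Yes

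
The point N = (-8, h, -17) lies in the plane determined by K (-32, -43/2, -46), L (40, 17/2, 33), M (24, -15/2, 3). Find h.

-19/2

A normal to the plane is n = KL × KM = (364, 896, -672).
N lies in the plane iff n · KN = 0.
This gives (896)h + (8512) = 0, so h = -19/2.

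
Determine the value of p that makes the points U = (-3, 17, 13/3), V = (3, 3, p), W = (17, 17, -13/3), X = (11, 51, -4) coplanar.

Coplanarity ⇔ det[UV; UW; UX] = 0.
Expanding, this is linear in p: (680)p + (-5440/3) = 0.
So p = 8/3.

8/3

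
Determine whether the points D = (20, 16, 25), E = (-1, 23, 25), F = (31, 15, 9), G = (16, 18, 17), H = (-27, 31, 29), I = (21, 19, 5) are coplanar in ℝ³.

The plane through D, E, F has normal n = DE × DF = (-112, -336, -56) and equation n·P = -9016.
Checking the remaining points: n·G = -8792, n·H = -9016, n·I = -9016.
Since n·G = -8792 ≠ -9016, G is off the plane and the points are not all coplanar.

No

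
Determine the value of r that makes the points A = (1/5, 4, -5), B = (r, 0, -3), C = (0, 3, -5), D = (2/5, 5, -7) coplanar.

-3/5

Normal to plane ACD: n = (2, -2/5, 0); plane equation n·P = -6/5.
Requiring n·B = -6/5: (2)r + (0) = -6/5.
So r = -3/5.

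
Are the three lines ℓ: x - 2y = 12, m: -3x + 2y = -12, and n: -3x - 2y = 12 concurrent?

Intersecting ℓ and m: solving the 2×2 system gives (x, y) = (0, -6).
Substitute into n: (-3)(0) + (-2)(-6) = 12.
This equals 12, so (0, -6) lies on all three lines and they are concurrent.

Yes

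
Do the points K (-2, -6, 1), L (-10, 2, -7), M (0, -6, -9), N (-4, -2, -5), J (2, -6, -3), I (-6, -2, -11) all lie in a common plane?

The plane through K, L, M has normal n = KL × KM = (-80, -96, -16) and equation n·P = 720.
Checking the remaining points: n·N = 592, n·J = 464, n·I = 848.
Since n·N = 592 ≠ 720, N is off the plane and the points are not all coplanar.

No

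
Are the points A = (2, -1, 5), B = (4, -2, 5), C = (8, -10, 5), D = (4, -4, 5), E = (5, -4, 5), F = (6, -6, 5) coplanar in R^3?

Yes

The plane through A, B, C has normal n = AB × AC = (0, 0, -12) and equation n·P = -60.
Checking the remaining points: n·D = -60, n·E = -60, n·F = -60.
All equal -60, so all 6 points lie in one plane.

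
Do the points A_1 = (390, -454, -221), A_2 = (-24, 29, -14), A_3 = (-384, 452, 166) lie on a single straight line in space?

No

A_1A_2 = (-414, 483, 207), A_1A_3 = (-774, 906, 387).
Comparing components 2 and 3: (483)(387) − (207)(906) = -621 ≠ 0, so A_1A_2 and A_1A_3 are not parallel and the points are not collinear.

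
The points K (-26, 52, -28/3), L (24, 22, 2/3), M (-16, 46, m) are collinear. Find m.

-22/3

Collinearity requires KL × KM = 0; each component is linear in m.
The x-component gives (-30)m + (-220) = 0, so m = -22/3.
The remaining components then also vanish.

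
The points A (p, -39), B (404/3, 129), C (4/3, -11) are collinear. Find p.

-76/3

Collinearity: (A − B) must be parallel to (C − B) = (-400/3, -140).
Cross-multiplying the components: (p − 404/3)·(-140) = (-168)·(-400/3).
Solving gives p = -76/3.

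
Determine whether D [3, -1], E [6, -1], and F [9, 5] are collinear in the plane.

DE = (3, 0), DF = (6, 6).
If collinear, DF would be a scalar multiple of DE. But (3)·(6) ≠ (0)·(6) (difference 18), so they are not parallel; the points are not collinear.

No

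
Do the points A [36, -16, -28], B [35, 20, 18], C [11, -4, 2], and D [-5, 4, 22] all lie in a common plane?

The four points are coplanar iff the 3×3 determinant with rows AB, AC, AD is zero.
Rows: (-1, 36, 46), (-25, 12, 30), (-41, 20, 50).
Expanding along the first row: (-1)(0) − (36)(-20) + (46)(-8) = 352.
Nonzero ⇒ not coplanar.

No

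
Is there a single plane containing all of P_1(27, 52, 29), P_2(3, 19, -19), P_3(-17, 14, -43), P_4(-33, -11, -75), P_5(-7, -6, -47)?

No

The plane through P_1, P_2, P_3 has normal n = P_1P_2 × P_1P_3 = (552, 384, -540) and equation n·P = 19212.
Checking the remaining points: n·P_4 = 18060, n·P_5 = 19212.
Since n·P_4 = 18060 ≠ 19212, P_4 is off the plane and the points are not all coplanar.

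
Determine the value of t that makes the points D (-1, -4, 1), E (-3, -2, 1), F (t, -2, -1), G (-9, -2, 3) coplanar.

3

The points are coplanar iff DE · (DF × DG) = 0.
Expanding, this is linear in t: (-4)t + (12) = 0.
So t = 3.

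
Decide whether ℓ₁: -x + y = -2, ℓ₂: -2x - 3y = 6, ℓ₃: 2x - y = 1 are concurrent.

The three lines meet at one point iff the augmented coefficient matrix [aᵢ bᵢ cᵢ] has rank < 3, i.e. its determinant vanishes.
Here the determinant is -5.
Nonzero, so no common point exists.

No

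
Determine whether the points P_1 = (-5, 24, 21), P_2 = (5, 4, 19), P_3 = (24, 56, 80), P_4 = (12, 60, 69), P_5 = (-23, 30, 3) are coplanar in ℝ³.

The plane through P_1, P_2, P_3 has normal n = P_1P_2 × P_1P_3 = (-1116, -648, 900) and equation n·P = 8928.
Checking the remaining points: n·P_4 = 9828, n·P_5 = 8928.
Since n·P_4 = 9828 ≠ 8928, P_4 is off the plane and the points are not all coplanar.

No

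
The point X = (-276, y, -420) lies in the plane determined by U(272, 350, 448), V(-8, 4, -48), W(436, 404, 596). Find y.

-220

Coplanarity requires UV · (UW × UX) = 0.
UV = (-280, -346, -496), UW = (164, 54, 148); the triple product is linear in y with coefficient -39904 and constant term -8778880.
Setting it to zero: y = -220.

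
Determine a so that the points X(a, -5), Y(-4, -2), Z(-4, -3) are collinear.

-4

Collinearity: (X − Y) must be parallel to (Z − Y) = (0, -1).
Cross-multiplying the components: (a − (-4))·(-1) = (-3)·(0).
Solving gives a = -4.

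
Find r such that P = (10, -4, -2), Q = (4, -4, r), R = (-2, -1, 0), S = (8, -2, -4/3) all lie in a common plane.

-4/3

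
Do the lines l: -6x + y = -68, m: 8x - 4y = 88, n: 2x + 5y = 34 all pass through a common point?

No

Lines aᵢx + bᵢy = cᵢ with pairwise distinct directions are concurrent exactly when det[aᵢ bᵢ cᵢ] = 0.
Here the determinant is 96.
Nonzero, so no common point exists.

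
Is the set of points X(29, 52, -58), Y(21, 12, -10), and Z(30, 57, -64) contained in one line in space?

Yes

XY = (-8, -40, 48), XZ = (1, 5, -6).
XY × XZ = (0, 0, 0).
The cross product vanishes, so the three points are collinear.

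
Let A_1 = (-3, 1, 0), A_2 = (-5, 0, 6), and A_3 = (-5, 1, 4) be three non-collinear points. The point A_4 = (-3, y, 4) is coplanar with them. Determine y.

Coplanarity requires A_1A_2 · (A_1A_3 × A_1A_4) = 0.
A_1A_2 = (-2, -1, 6), A_1A_3 = (-2, 0, 4); the triple product is linear in y with coefficient -4 and constant term -4.
Setting it to zero: y = -1.

-1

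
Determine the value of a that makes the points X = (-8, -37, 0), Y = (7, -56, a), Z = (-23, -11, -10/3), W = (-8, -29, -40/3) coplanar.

Coplanarity ⇔ det[XY; XZ; XW] = 0.
Expanding, this is linear in a: (-120)a + (-1000) = 0.
So a = -25/3.

-25/3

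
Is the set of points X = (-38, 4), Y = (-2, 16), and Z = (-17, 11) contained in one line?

Yes

XY = (36, 12), XZ = (21, 7).
Checking proportionality: XZ = 7/12·XY, so the vectors are parallel and the points are collinear.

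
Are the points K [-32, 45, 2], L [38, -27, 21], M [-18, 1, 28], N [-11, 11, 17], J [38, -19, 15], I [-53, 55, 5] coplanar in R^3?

The plane through K, L, M has normal n = KL × KM = (-1036, -1554, -2072) and equation n·P = -40922.
Checking the remaining points: n·N = -40922, n·J = -40922, n·I = -40922.
All equal -40922, so all 6 points lie in one plane.

Yes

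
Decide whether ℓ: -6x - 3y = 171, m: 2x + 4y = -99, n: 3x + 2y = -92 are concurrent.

Lines aᵢx + bᵢy = cᵢ with pairwise distinct directions are concurrent exactly when det[aᵢ bᵢ cᵢ] = 0.
Here the determinant is -9.
Nonzero, so no common point exists.

No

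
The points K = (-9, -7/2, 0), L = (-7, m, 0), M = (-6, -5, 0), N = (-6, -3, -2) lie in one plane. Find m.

-9/2

Coplanarity ⇔ det[KL; KM; KN] = 0.
Expanding, this is linear in m: (6)m + (27) = 0.
So m = -9/2.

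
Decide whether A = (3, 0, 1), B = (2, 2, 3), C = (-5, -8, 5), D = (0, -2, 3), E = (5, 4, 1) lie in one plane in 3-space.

Yes

The plane through A, B, C has normal n = AB × AC = (24, -12, 24) and equation n·P = 96.
Checking the remaining points: n·D = 96, n·E = 96.
All equal 96, so all 5 points lie in one plane.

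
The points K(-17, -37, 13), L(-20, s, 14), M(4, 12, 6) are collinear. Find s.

-44

Direction KM = (21, 49, -7). From the x-coordinate of L, the parameter along the line is τ = (-20 − (-17))/21 = -1/7.
Then s = (-37) + (-1/7)·(49) = -44.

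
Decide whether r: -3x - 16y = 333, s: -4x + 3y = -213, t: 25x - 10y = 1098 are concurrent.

No

Intersecting r and s: solving the 2×2 system gives (x, y) = (33, -27).
Substitute into t: (25)(33) + (-10)(-27) = 1095.
But t requires 1098 ≠ 1095, so the three lines have no common point.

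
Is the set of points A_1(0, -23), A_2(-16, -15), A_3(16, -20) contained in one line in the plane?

No

A_1A_2 = (-16, 8), A_1A_3 = (16, 3).
det[A_1A_2; A_1A_3] = (-16)(3) − (8)(16) = -176.
The determinant is nonzero, so they are not collinear.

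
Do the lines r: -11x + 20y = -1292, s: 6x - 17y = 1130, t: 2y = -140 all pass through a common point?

Intersecting r and s: solving the 2×2 system gives (x, y) = (-636/67, -4678/67).
Substitute into t: (0)(-636/67) + (2)(-4678/67) = -9356/67.
But t requires -140 ≠ -9356/67, so the three lines have no common point.

No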